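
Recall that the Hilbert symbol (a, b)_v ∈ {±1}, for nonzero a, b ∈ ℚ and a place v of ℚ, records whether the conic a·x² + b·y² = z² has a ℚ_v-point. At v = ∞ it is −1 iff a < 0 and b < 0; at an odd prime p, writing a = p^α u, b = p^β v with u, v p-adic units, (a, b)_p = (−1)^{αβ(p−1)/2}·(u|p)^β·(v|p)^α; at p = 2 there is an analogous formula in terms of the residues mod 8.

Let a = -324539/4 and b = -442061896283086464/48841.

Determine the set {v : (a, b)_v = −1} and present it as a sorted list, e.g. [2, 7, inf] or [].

[2, 19, 29, inf]

(a, b) ≡ (-899, -2630474) mod (ℚ^×)²; places V = {2, 3, 7, 11, 13, 17, 19, 29, 31, ∞}.
(a,b)_31: α=1, u≡10; β=3, v≡21 (mod 31); (10|31)=+1, (21|31)=-1; sign (−1)^1·+1^3·-1^1 = +1.
(a,b)_7: α=0, u≡4; β=1, v≡6 (mod 7); (4|7)=+1, (6|7)=-1; sign (−1)^0·+1^1·-1^0 = +1.
(a,b)_17: α=0, u≡2; β=-2, v≡9 (mod 17); (2|17)=+1, (9|17)=+1; sign (−1)^0·+1^-2·+1^0 = +1.
(a,b)_11: α=0, u≡4; β=1, v≡8 (mod 11); (4|11)=+1, (8|11)=-1; sign (−1)^0·+1^1·-1^0 = +1.
(a,b)_3: α=0, u≡1; β=2, v≡1 (mod 3); (1|3)=+1, (1|3)=+1; sign (−1)^0·+1^2·+1^0 = +1.
(a,b)_19: α=2, u≡8; β=3, v≡1 (mod 19); (8|19)=-1, (1|19)=+1; sign (−1)^0·-1^3·+1^2 = -1.
(a,b)_29: α=1, u≡8; β=3, v≡23 (mod 29); (8|29)=-1, (23|29)=+1; sign (−1)^0·-1^3·+1^1 = -1.
(a,b)_2: α=-2, β=7; u≡5, v≡3 (mod 8); ε(u)ε(v)=0·1, αω(v)=-2·1, βω(u)=7·1; sum ≡ 1  ⇒  -1.
(a,b)_∞: sgn(-899)=−, sgn(-2630474)=−, so -1.
(a,b)_13: α=0, u≡8; β=-2, v≡6 (mod 13); (8|13)=-1, (6|13)=-1; sign (−1)^0·-1^-2·-1^0 = +1.
Ram(-899, -2630474) = {2, 19, 29, ∞}; no ℚ_2-point on the conic.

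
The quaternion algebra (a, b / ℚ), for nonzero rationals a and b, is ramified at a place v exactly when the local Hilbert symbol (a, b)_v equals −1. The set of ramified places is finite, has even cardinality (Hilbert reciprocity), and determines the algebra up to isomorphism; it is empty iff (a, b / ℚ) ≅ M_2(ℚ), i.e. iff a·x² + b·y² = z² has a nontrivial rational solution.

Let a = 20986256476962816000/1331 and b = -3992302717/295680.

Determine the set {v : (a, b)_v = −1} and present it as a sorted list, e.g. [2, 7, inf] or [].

(a, b) ≡ (178365, -16231215) mod (ℚ^×)²; places V = {2, 3, 5, 7, 11, 13, 23, 41, 47, ∞}.
(a,b)_23: α=3, u≡18; β=1, v≡3 (mod 23); (18|23)=+1, (3|23)=+1; sign (−1)^1·+1^1·+1^3 = -1.
(a,b)_2: α=18, β=-8; u≡5, v≡1 (mod 8); ε(u)ε(v)=0·0, αω(v)=18·0, βω(u)=-8·1; sum ≡ 0  ⇒  +1.
(a,b)_5: α=3, u≡3; β=-1, v≡3 (mod 5); (3|5)=-1, (3|5)=-1; sign (−1)^0·-1^-1·-1^3 = +1.
(a,b)_47: α=3, u≡45; β=1, v≡22 (mod 47); (45|47)=-1, (22|47)=-1; sign (−1)^1·-1^1·-1^3 = -1.
(a,b)_∞: sgn(178365)=+, sgn(-16231215)=−, so +1.
(a,b)_41: α=0, u≡17; β=2, v≡30 (mod 41); (17|41)=-1, (30|41)=-1; sign (−1)^0·-1^2·-1^0 = +1.
(a,b)_13: α=2, u≡11; β=3, v≡12 (mod 13); (11|13)=-1, (12|13)=+1; sign (−1)^0·-1^3·+1^2 = -1.
(a,b)_7: α=0, u≡3; β=-1, v≡5 (mod 7); (3|7)=-1, (5|7)=-1; sign (−1)^0·-1^-1·-1^0 = -1.
(a,b)_3: α=1, u≡1; β=-1, v≡2 (mod 3); (1|3)=+1, (2|3)=-1; sign (−1)^1·+1^-1·-1^1 = +1.
(a,b)_11: α=-3, u≡5; β=-1, v≡10 (mod 11); (5|11)=+1, (10|11)=-1; sign (−1)^1·+1^-1·-1^-3 = +1.
|Ram(178365, -16231215)| = 4, even; anisotropic at {7, 13, 23, 47}.

[7, 13, 23, 47]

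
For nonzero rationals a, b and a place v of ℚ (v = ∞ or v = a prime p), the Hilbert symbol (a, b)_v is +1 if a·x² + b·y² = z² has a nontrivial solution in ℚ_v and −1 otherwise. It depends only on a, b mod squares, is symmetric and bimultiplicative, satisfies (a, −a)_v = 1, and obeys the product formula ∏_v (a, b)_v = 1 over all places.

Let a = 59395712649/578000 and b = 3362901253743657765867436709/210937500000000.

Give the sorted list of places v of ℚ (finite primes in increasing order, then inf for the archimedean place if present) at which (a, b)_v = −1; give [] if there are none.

(a, b) ≡ (212205, 30315) mod (ℚ^×)²; places V = {2, 3, 5, 7, 11, 13, 17, 43, 47, ∞}.
(a,b)_7: α=3, u≡5; β=8, v≡6 (mod 7); (5|7)=-1, (6|7)=-1; sign (−1)^0·-1^8·-1^3 = -1.
(a,b)_13: α=4, u≡11; β=6, v≡1 (mod 13); (11|13)=-1, (1|13)=+1; sign (−1)^0·-1^6·+1^4 = +1.
(a,b)_17: α=-2, u≡3; β=0, v≡1 (mod 17); (3|17)=-1, (1|17)=+1; sign (−1)^0·-1^0·+1^-2 = +1.
(a,b)_43: α=1, u≡18; β=3, v≡31 (mod 43); (18|43)=-1, (31|43)=+1; sign (−1)^1·-1^3·+1^1 = +1.
(a,b)_5: α=-3, u≡1; β=-15, v≡2 (mod 5); (1|5)=+1, (2|5)=-1; sign (−1)^0·+1^-15·-1^-3 = -1.
(a,b)_47: α=1, u≡3; β=3, v≡7 (mod 47); (3|47)=+1, (7|47)=+1; sign (−1)^1·+1^3·+1^1 = -1.
(a,b)_2: α=-4, β=-8; u≡5, v≡3 (mod 8); ε(u)ε(v)=0·1, αω(v)=-4·1, βω(u)=-8·1; sum ≡ 0  ⇒  +1.
(a,b)_∞: sgn(212205)=+, sgn(30315)=+, so +1.
(a,b)_3: α=1, u≡1; β=-3, v≡1 (mod 3); (1|3)=+1, (1|3)=+1; sign (−1)^1·+1^-3·+1^1 = -1.
(a,b)_11: α=0, u≡4; β=4, v≡6 (mod 11); (4|11)=+1, (6|11)=-1; sign (−1)^0·+1^4·-1^0 = +1.
|Ram(212205, 30315)| = 4, even; anisotropic at {3, 5, 7, 47}.

[3, 5, 7, 47]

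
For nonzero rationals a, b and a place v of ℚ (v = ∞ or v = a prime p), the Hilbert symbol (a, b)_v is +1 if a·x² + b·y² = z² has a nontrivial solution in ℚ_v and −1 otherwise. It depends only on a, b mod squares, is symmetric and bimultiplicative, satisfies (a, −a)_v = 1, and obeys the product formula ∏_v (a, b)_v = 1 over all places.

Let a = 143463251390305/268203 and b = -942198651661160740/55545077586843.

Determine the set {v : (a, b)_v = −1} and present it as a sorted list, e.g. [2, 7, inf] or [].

[5, 11]

Mod squares: a ≡ 33915, b ≡ -1155. Check v ∈ {∞, 2, 3, 5, 7, 11, 13, 17, 19, 23, 29, 41, 53}.
v=7: a=7^5·(≡2), b=7^3·(≡6) mod 7; (2|7)=+1, (6|7)=-1; (−1)^{5·3·3}·(+1)^3·(-1)^5 = +1.
v=23: a=23^-2·(≡16), b=23^-2·(≡16) mod 23; (16|23)=+1, (16|23)=+1; (−1)^{-2·-2·11}·(+1)^-2·(+1)^-2 = +1.
v=5: a=5^1·(≡2), b=5^1·(≡4) mod 5; (2|5)=-1, (4|5)=+1; (−1)^{1·1·2}·(-1)^1·(+1)^1 = -1.
v=11: a=11^4·(≡7), b=11^5·(≡3) mod 11; (7|11)=-1, (3|11)=+1; (−1)^{4·5·5}·(-1)^5·(+1)^4 = -1.
v=53: a=53^0·(≡14), b=53^2·(≡9) mod 53; (14|53)=-1, (9|53)=+1; (−1)^{0·2·26}·(-1)^2·(+1)^0 = +1.
v=2: v_2(a)=0, v_2(b)=2; units ≡ 3, 5 (mod 8); ε·ε+αω+βω = 1·0+0·1+2·1 ≡ 0  ⇒  (a,b)_2 = +1.
v=19: a=19^3·(≡13), b=19^2·(≡4) mod 19; (13|19)=-1, (4|19)=+1; (−1)^{3·2·9}·(-1)^2·(+1)^3 = +1.
v=29: a=29^0·(≡19), b=29^2·(≡25) mod 29; (19|29)=-1, (25|29)=+1; (−1)^{0·2·14}·(-1)^2·(+1)^0 = +1.
v=41: a=41^0·(≡40), b=41^-2·(≡28) mod 41; (40|41)=+1, (28|41)=-1; (−1)^{0·-2·20}·(+1)^-2·(-1)^0 = +1.
v=∞: 33915 > 0 and -1155 < 0  ⇒  (a,b)_∞ = +1.
v=3: a=3^-1·(≡1), b=3^-7·(≡2) mod 3; (1|3)=+1, (2|3)=-1; (−1)^{-1·-7·1}·(+1)^-7·(-1)^-1 = +1.
v=17: a=17^1·(≡7), b=17^0·(≡13) mod 17; (7|17)=-1, (13|17)=+1; (−1)^{1·0·8}·(-1)^0·(+1)^1 = +1.
v=13: a=13^-2·(≡2), b=13^-4·(≡6) mod 13; (2|13)=-1, (6|13)=-1; (−1)^{-2·-4·6}·(-1)^-4·(-1)^-2 = +1.
|Ram(33915, -1155)| = 2, even; anisotropic at {5, 11}.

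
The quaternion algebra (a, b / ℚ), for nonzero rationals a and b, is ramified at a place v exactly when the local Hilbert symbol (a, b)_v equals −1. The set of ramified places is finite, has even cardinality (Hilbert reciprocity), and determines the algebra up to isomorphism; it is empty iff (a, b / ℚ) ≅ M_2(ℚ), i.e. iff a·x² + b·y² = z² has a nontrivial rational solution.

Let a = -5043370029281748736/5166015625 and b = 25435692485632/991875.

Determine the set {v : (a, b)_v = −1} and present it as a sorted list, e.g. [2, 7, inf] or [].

[3, 13, 43, 53]

(a, b) ≡ (-93439, 3644121) mod (ℚ^×)²; places V = {2, 3, 5, 11, 13, 19, 23, 41, 43, 53, ∞}.
(a,b)_43: α=1, u≡32; β=1, v≡22 (mod 43); (32|43)=-1, (22|43)=-1; sign (−1)^1·-1^1·-1^1 = -1.
(a,b)_41: α=1, u≡7; β=1, v≡15 (mod 41); (7|41)=-1, (15|41)=-1; sign (−1)^0·-1^1·-1^1 = +1.
(a,b)_23: α=-2, u≡11; β=-2, v≡16 (mod 23); (11|23)=-1, (16|23)=+1; sign (−1)^0·-1^-2·+1^-2 = +1.
(a,b)_5: α=-10, u≡1; β=-4, v≡1 (mod 5); (1|5)=+1, (1|5)=+1; sign (−1)^0·+1^-4·+1^-10 = +1.
(a,b)_19: α=2, u≡2; β=0, v≡9 (mod 19); (2|19)=-1, (9|19)=+1; sign (−1)^0·-1^0·+1^2 = +1.
(a,b)_53: α=1, u≡50; β=1, v≡9 (mod 53); (50|53)=-1, (9|53)=+1; sign (−1)^0·-1^1·+1^1 = -1.
(a,b)_3: α=0, u≡2; β=-1, v≡1 (mod 3); (2|3)=-1, (1|3)=+1; sign (−1)^0·-1^-1·+1^0 = -1.
(a,b)_∞: sgn(-93439)=−, sgn(3644121)=+, so +1.
(a,b)_11: α=2, u≡6; β=2, v≡8 (mod 11); (6|11)=-1, (8|11)=-1; sign (−1)^0·-1^2·-1^2 = +1.
(a,b)_2: α=8, β=10; u≡1, v≡1 (mod 8); ε(u)ε(v)=0·0, αω(v)=8·0, βω(u)=10·0; sum ≡ 0  ⇒  +1.
(a,b)_13: α=6, u≡8; β=3, v≡8 (mod 13); (8|13)=-1, (8|13)=-1; sign (−1)^0·-1^3·-1^6 = -1.
Ram(-93439, 3644121) = {3, 13, 43, 53}; no ℚ_3-point on the conic.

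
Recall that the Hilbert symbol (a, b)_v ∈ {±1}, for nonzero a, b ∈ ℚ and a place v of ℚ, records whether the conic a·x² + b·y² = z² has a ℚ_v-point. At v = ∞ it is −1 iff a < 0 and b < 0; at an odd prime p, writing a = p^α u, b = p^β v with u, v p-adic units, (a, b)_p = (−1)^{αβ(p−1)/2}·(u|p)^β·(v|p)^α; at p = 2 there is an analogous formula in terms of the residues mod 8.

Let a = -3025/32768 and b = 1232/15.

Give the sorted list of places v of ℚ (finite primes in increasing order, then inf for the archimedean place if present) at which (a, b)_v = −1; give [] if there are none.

(a, b) ≡ (-2, 1155) mod (ℚ^×)²; places V = {2, 3, 5, 7, 11, ∞}.
(a,b)_11: α=2, u≡3; β=1, v≡6 (mod 11); (3|11)=+1, (6|11)=-1; sign (−1)^0·+1^1·-1^2 = +1.
(a,b)_7: α=0, u≡6; β=1, v≡1 (mod 7); (6|7)=-1, (1|7)=+1; sign (−1)^0·-1^1·+1^0 = -1.
(a,b)_∞: sgn(-2)=−, sgn(1155)=+, so +1.
(a,b)_3: α=0, u≡1; β=-1, v≡1 (mod 3); (1|3)=+1, (1|3)=+1; sign (−1)^0·+1^-1·+1^0 = +1.
(a,b)_5: α=2, u≡3; β=-1, v≡4 (mod 5); (3|5)=-1, (4|5)=+1; sign (−1)^0·-1^-1·+1^2 = -1.
(a,b)_2: α=-15, β=4; u≡7, v≡3 (mod 8); ε(u)ε(v)=1·1, αω(v)=-15·1, βω(u)=4·0; sum ≡ 0  ⇒  +1.
Ram(-2, 1155) = {5, 7}; no ℚ_5-point on the conic.

[5, 7]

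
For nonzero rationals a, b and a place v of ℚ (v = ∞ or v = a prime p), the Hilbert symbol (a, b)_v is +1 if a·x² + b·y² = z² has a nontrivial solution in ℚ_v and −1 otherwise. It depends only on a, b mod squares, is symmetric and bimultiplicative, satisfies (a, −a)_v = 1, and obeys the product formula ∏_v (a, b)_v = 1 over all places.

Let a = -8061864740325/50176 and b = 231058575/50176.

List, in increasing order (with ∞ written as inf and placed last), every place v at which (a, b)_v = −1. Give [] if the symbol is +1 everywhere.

[2, 37]

(a, b) ≡ (-37, 943) mod (ℚ^×)²; places V = {2, 3, 5, 7, 11, 23, 37, 41, ∞}.
(a,b)_∞: sgn(-37)=−, sgn(943)=+, so +1.
(a,b)_41: α=2, u≡18; β=1, v≡10 (mod 41); (18|41)=+1, (10|41)=+1; sign (−1)^0·+1^1·+1^2 = +1.
(a,b)_7: α=-2, u≡5; β=-2, v≡3 (mod 7); (5|7)=-1, (3|7)=-1; sign (−1)^0·-1^-2·-1^-2 = +1.
(a,b)_3: α=4, u≡2; β=4, v≡1 (mod 3); (2|3)=-1, (1|3)=+1; sign (−1)^0·-1^4·+1^4 = +1.
(a,b)_23: α=2, u≡3; β=1, v≡3 (mod 23); (3|23)=+1, (3|23)=+1; sign (−1)^0·+1^1·+1^2 = +1.
(a,b)_2: α=-10, β=-10; u≡3, v≡7 (mod 8); ε(u)ε(v)=1·1, αω(v)=-10·0, βω(u)=-10·1; sum ≡ 1  ⇒  -1.
(a,b)_5: α=2, u≡2; β=2, v≡3 (mod 5); (2|5)=-1, (3|5)=-1; sign (−1)^0·-1^2·-1^2 = +1.
(a,b)_37: α=1, u≡34; β=0, v≡31 (mod 37); (34|37)=+1, (31|37)=-1; sign (−1)^0·+1^0·-1^1 = -1.
(a,b)_11: α=2, u≡6; β=2, v≡6 (mod 11); (6|11)=-1, (6|11)=-1; sign (−1)^0·-1^2·-1^2 = +1.
(-37, 943 / ℚ) ramifies at {2, 37}: a division algebra.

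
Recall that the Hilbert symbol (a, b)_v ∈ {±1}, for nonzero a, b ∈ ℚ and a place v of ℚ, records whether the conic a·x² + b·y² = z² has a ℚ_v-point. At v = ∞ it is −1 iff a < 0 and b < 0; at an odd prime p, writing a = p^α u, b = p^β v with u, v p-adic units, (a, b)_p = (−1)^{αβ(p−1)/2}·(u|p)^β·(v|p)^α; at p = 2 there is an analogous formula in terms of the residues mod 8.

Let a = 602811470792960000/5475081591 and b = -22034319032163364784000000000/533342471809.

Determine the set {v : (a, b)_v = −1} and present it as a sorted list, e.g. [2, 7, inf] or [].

[2, 13]

(a, b) ≡ (3094, -110) mod (ℚ^×)²; places V = {2, 3, 5, 7, 11, 13, 17, 19, ∞}.
(a,b)_11: α=8, u≡1; β=11, v≡3 (mod 11); (1|11)=+1, (3|11)=+1; sign (−1)^0·+1^11·+1^8 = +1.
(a,b)_7: α=-3, u≡2; β=-2, v≡4 (mod 7); (2|7)=+1, (4|7)=+1; sign (−1)^0·+1^-2·+1^-3 = +1.
(a,b)_∞: sgn(3094)=+, sgn(-110)=−, so +1.
(a,b)_13: α=3, u≡10; β=6, v≡11 (mod 13); (10|13)=+1, (11|13)=-1; sign (−1)^0·+1^6·-1^3 = -1.
(a,b)_17: α=-3, u≡10; β=-4, v≡9 (mod 17); (10|17)=-1, (9|17)=+1; sign (−1)^0·-1^-4·+1^-3 = +1.
(a,b)_5: α=4, u≡1; β=9, v≡3 (mod 5); (1|5)=+1, (3|5)=-1; sign (−1)^0·+1^9·-1^4 = +1.
(a,b)_3: α=-2, u≡1; β=0, v≡1 (mod 3); (1|3)=+1, (1|3)=+1; sign (−1)^0·+1^0·+1^-2 = +1.
(a,b)_19: α=-2, u≡16; β=-4, v≡7 (mod 19); (16|19)=+1, (7|19)=+1; sign (−1)^0·+1^-4·+1^-2 = +1.
(a,b)_2: α=11, β=13; u≡3, v≡1 (mod 8); ε(u)ε(v)=1·0, αω(v)=11·0, βω(u)=13·1; sum ≡ 1  ⇒  -1.
Ram(3094, -110) = {2, 13}; no ℚ_2-point on the conic.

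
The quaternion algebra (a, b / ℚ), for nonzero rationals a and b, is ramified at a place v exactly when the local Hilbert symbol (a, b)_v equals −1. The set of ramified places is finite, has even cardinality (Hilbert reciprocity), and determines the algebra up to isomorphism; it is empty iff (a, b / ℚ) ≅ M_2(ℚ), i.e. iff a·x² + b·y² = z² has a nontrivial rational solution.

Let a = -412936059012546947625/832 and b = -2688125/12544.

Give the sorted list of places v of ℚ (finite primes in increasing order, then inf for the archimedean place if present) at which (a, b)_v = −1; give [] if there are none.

(a, b) ≡ (-937365, -4301) mod (ℚ^×)²; places V = {2, 3, 5, 7, 11, 13, 17, 19, 23, ∞}.
(a,b)_23: α=5, u≡8; β=1, v≡14 (mod 23); (8|23)=+1, (14|23)=-1; sign (−1)^1·+1^1·-1^5 = +1.
(a,b)_5: α=3, u≡2; β=4, v≡1 (mod 5); (2|5)=-1, (1|5)=+1; sign (−1)^0·-1^4·+1^3 = +1.
(a,b)_2: α=-6, β=-8; u≡3, v≡3 (mod 8); ε(u)ε(v)=1·1, αω(v)=-6·1, βω(u)=-8·1; sum ≡ 1  ⇒  -1.
(a,b)_7: α=0, u≡6; β=-2, v≡2 (mod 7); (6|7)=-1, (2|7)=+1; sign (−1)^0·-1^-2·+1^0 = +1.
(a,b)_19: α=1, u≡10; β=0, v≡13 (mod 19); (10|19)=-1, (13|19)=-1; sign (−1)^0·-1^0·-1^1 = -1.
(a,b)_13: α=-1, u≡7; β=0, v≡11 (mod 13); (7|13)=-1, (11|13)=-1; sign (−1)^0·-1^0·-1^-1 = -1.
(a,b)_17: α=4, u≡9; β=1, v≡4 (mod 17); (9|17)=+1, (4|17)=+1; sign (−1)^0·+1^1·+1^4 = +1.
(a,b)_∞: sgn(-937365)=−, sgn(-4301)=−, so -1.
(a,b)_3: α=5, u≡1; β=0, v≡1 (mod 3); (1|3)=+1, (1|3)=+1; sign (−1)^0·+1^0·+1^5 = +1.
(a,b)_11: α=3, u≡6; β=1, v≡3 (mod 11); (6|11)=-1, (3|11)=+1; sign (−1)^1·-1^1·+1^3 = +1.
Ram(-937365, -4301) = {2, 13, 19, ∞}; no ℚ_2-point on the conic.

[2, 13, 19, inf]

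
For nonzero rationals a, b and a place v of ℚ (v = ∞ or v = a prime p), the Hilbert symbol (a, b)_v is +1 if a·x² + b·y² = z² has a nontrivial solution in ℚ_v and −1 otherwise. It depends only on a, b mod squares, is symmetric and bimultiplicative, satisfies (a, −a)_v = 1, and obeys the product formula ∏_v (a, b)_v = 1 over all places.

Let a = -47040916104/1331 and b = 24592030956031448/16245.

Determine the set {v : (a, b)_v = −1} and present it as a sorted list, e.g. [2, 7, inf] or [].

(a, b) ≡ (-6006, 910) mod (ℚ^×)²; places V = {2, 3, 5, 7, 11, 13, 17, 19, ∞}.
(a,b)_2: α=3, β=3; u≡5, v≡7 (mod 8); ε(u)ε(v)=0·1, αω(v)=3·0, βω(u)=3·1; sum ≡ 1  ⇒  -1.
(a,b)_∞: sgn(-6006)=−, sgn(910)=+, so +1.
(a,b)_13: α=3, u≡2; β=5, v≡5 (mod 13); (2|13)=-1, (5|13)=-1; sign (−1)^0·-1^5·-1^3 = +1.
(a,b)_3: α=3, u≡2; β=-2, v≡1 (mod 3); (2|3)=-1, (1|3)=+1; sign (−1)^0·-1^-2·+1^3 = +1.
(a,b)_17: α=2, u≡12; β=6, v≡4 (mod 17); (12|17)=-1, (4|17)=+1; sign (−1)^0·-1^6·+1^2 = +1.
(a,b)_5: α=0, u≡1; β=-1, v≡2 (mod 5); (1|5)=+1, (2|5)=-1; sign (−1)^0·+1^-1·-1^0 = +1.
(a,b)_7: α=3, u≡5; β=3, v≡4 (mod 7); (5|7)=-1, (4|7)=+1; sign (−1)^1·-1^3·+1^3 = +1.
(a,b)_19: α=0, u≡6; β=-2, v≡17 (mod 19); (6|19)=+1, (17|19)=+1; sign (−1)^0·+1^-2·+1^0 = +1.
(a,b)_11: α=-3, u≡5; β=0, v≡7 (mod 11); (5|11)=+1, (7|11)=-1; sign (−1)^0·+1^0·-1^-3 = -1.
(-6006, 910 / ℚ) ramifies at {2, 11}: a division algebra.

[2, 11]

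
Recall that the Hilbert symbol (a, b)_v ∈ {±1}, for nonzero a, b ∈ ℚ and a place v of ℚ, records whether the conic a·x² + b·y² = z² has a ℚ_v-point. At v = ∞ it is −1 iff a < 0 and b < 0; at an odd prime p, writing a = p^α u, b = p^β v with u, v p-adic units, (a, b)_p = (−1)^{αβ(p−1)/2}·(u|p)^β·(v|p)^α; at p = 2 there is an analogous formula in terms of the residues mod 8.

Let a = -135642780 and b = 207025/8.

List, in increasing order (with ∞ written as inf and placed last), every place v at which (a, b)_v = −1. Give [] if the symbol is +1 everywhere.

(a, b) ≡ (-455, 2) mod (ℚ^×)²; places V = {2, 3, 5, 7, 13, ∞}.
(a,b)_2: α=2, β=-3; u≡1, v≡1 (mod 8); ε(u)ε(v)=0·0, αω(v)=2·0, βω(u)=-3·0; sum ≡ 0  ⇒  +1.
(a,b)_7: α=3, u≡5; β=2, v≡4 (mod 7); (5|7)=-1, (4|7)=+1; sign (−1)^0·-1^2·+1^3 = +1.
(a,b)_5: α=1, u≡4; β=2, v≡2 (mod 5); (4|5)=+1, (2|5)=-1; sign (−1)^0·+1^2·-1^1 = -1.
(a,b)_∞: sgn(-455)=−, sgn(2)=+, so +1.
(a,b)_13: α=3, u≡10; β=2, v≡2 (mod 13); (10|13)=+1, (2|13)=-1; sign (−1)^0·+1^2·-1^3 = -1.
(a,b)_3: α=2, u≡1; β=0, v≡2 (mod 3); (1|3)=+1, (2|3)=-1; sign (−1)^0·+1^0·-1^2 = +1.
Ram(-455, 2) = {5, 13}; no ℚ_5-point on the conic.

[5, 13]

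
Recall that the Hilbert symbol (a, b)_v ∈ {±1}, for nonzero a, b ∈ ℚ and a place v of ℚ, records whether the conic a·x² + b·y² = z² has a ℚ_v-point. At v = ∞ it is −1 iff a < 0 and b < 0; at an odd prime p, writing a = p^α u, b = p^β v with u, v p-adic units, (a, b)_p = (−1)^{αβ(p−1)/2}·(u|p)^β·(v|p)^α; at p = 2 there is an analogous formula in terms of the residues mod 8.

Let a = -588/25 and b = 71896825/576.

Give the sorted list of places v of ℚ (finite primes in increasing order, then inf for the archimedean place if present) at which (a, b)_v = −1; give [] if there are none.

[11, 17]

(a, b) ≡ (-3, 17017) mod (ℚ^×)²; places V = {2, 3, 5, 7, 11, 13, 17, ∞}.
(a,b)_5: α=-2, u≡2; β=2, v≡3 (mod 5); (2|5)=-1, (3|5)=-1; sign (−1)^0·-1^2·-1^-2 = +1.
(a,b)_2: α=2, β=-6; u≡5, v≡1 (mod 8); ε(u)ε(v)=0·0, αω(v)=2·0, βω(u)=-6·1; sum ≡ 0  ⇒  +1.
(a,b)_17: α=0, u≡3; β=1, v≡9 (mod 17); (3|17)=-1, (9|17)=+1; sign (−1)^0·-1^1·+1^0 = -1.
(a,b)_7: α=2, u≡4; β=1, v≡4 (mod 7); (4|7)=+1, (4|7)=+1; sign (−1)^0·+1^1·+1^2 = +1.
(a,b)_∞: sgn(-3)=−, sgn(17017)=+, so +1.
(a,b)_13: α=0, u≡3; β=3, v≡1 (mod 13); (3|13)=+1, (1|13)=+1; sign (−1)^0·+1^3·+1^0 = +1.
(a,b)_3: α=1, u≡2; β=-2, v≡1 (mod 3); (2|3)=-1, (1|3)=+1; sign (−1)^0·-1^-2·+1^1 = +1.
(a,b)_11: α=0, u≡2; β=1, v≡10 (mod 11); (2|11)=-1, (10|11)=-1; sign (−1)^0·-1^1·-1^0 = -1.
Ram(-3, 17017) = {11, 17}; no ℚ_11-point on the conic.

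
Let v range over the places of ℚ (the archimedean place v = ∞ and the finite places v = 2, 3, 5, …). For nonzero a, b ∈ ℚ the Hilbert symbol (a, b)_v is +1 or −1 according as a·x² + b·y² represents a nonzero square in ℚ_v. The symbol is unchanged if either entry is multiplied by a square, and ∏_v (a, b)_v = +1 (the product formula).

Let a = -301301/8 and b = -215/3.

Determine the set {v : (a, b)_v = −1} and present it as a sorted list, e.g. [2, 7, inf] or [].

[3, 5, 13, inf]

(a, b) ≡ (-12298, -645) mod (ℚ^×)²; places V = {2, 3, 5, 7, 11, 13, 43, ∞}.
(a,b)_11: α=1, u≡4; β=0, v≡9 (mod 11); (4|11)=+1, (9|11)=+1; sign (−1)^0·+1^0·+1^1 = +1.
(a,b)_3: α=0, u≡2; β=-1, v≡1 (mod 3); (2|3)=-1, (1|3)=+1; sign (−1)^0·-1^-1·+1^0 = -1.
(a,b)_7: α=2, u≡4; β=0, v≡3 (mod 7); (4|7)=+1, (3|7)=-1; sign (−1)^0·+1^0·-1^2 = +1.
(a,b)_2: α=-3, β=0; u≡3, v≡3 (mod 8); ε(u)ε(v)=1·1, αω(v)=-3·1, βω(u)=0·1; sum ≡ 0  ⇒  +1.
(a,b)_13: α=1, u≡10; β=0, v≡2 (mod 13); (10|13)=+1, (2|13)=-1; sign (−1)^0·+1^0·-1^1 = -1.
(a,b)_∞: sgn(-12298)=−, sgn(-645)=−, so -1.
(a,b)_43: α=1, u≡11; β=1, v≡27 (mod 43); (11|43)=+1, (27|43)=-1; sign (−1)^1·+1^1·-1^1 = +1.
(a,b)_5: α=0, u≡3; β=1, v≡4 (mod 5); (3|5)=-1, (4|5)=+1; sign (−1)^0·-1^1·+1^0 = -1.
|Ram(-12298, -645)| = 4, even; anisotropic at {3, 5, 13, ∞}.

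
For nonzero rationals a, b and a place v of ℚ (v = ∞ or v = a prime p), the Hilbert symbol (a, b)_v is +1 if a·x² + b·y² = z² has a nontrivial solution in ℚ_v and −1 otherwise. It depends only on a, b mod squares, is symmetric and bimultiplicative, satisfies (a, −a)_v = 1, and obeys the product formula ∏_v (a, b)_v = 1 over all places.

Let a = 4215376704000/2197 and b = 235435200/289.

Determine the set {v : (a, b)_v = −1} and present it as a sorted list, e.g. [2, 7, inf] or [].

Mod squares: a ≡ 2730, b ≡ 3003. Check v ∈ {∞, 2, 3, 5, 7, 11, 13, 17, 23}.
v=11: a=11^2·(≡7), b=11^1·(≡9) mod 11; (7|11)=-1, (9|11)=+1; (−1)^{2·1·5}·(-1)^1·(+1)^2 = -1.
v=17: a=17^0·(≡6), b=17^-2·(≡7) mod 17; (6|17)=-1, (7|17)=-1; (−1)^{0·-2·8}·(-1)^-2·(-1)^0 = +1.
v=7: a=7^3·(≡3), b=7^3·(≡4) mod 7; (3|7)=-1, (4|7)=+1; (−1)^{3·3·3}·(-1)^3·(+1)^3 = +1.
v=3: a=3^1·(≡1), b=3^1·(≡2) mod 3; (1|3)=+1, (2|3)=-1; (−1)^{1·1·1}·(+1)^1·(-1)^1 = +1.
v=2: v_2(a)=9, v_2(b)=6; units ≡ 5, 3 (mod 8); ε·ε+αω+βω = 0·1+9·1+6·1 ≡ 1  ⇒  (a,b)_2 = -1.
v=∞: 2730 > 0 and 3003 > 0  ⇒  (a,b)_∞ = +1.
v=13: a=13^-3·(≡7), b=13^1·(≡3) mod 13; (7|13)=-1, (3|13)=+1; (−1)^{-3·1·6}·(-1)^1·(+1)^-3 = -1.
v=5: a=5^3·(≡1), b=5^2·(≡2) mod 5; (1|5)=+1, (2|5)=-1; (−1)^{3·2·2}·(+1)^2·(-1)^3 = -1.
v=23: a=23^2·(≡4), b=23^0·(≡16) mod 23; (4|23)=+1, (16|23)=+1; (−1)^{2·0·11}·(+1)^0·(+1)^2 = +1.
|Ram(2730, 3003)| = 4, even; anisotropic at {2, 5, 11, 13}.

[2, 5, 11, 13]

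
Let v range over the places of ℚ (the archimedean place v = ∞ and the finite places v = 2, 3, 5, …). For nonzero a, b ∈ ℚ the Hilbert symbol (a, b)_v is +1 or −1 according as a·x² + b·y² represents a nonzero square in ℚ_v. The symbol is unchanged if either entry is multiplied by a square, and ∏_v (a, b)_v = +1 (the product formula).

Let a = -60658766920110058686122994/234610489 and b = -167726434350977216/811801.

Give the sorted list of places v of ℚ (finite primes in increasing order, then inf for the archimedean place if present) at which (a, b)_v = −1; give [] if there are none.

(a, b) ≡ (-1794, -11) mod (ℚ^×)²; places V = {2, 3, 11, 13, 17, 19, 23, 53, ∞}.
(a,b)_13: α=5, u≡2; β=4, v≡5 (mod 13); (2|13)=-1, (5|13)=-1; sign (−1)^0·-1^4·-1^5 = -1.
(a,b)_23: α=3, u≡5; β=2, v≡4 (mod 23); (5|23)=-1, (4|23)=+1; sign (−1)^0·-1^2·+1^3 = +1.
(a,b)_∞: sgn(-1794)=−, sgn(-11)=−, so -1.
(a,b)_17: α=-4, u≡8; β=-2, v≡7 (mod 17); (8|17)=+1, (7|17)=-1; sign (−1)^0·+1^-2·-1^-4 = +1.
(a,b)_19: α=8, u≡11; β=4, v≡12 (mod 19); (11|19)=+1, (12|19)=-1; sign (−1)^0·+1^4·-1^8 = +1.
(a,b)_2: α=1, β=6; u≡7, v≡5 (mod 8); ε(u)ε(v)=1·0, αω(v)=1·1, βω(u)=6·0; sum ≡ 1  ⇒  -1.
(a,b)_3: α=3, u≡2; β=0, v≡1 (mod 3); (2|3)=-1, (1|3)=+1; sign (−1)^0·-1^0·+1^3 = +1.
(a,b)_11: α=4, u≡2; β=3, v≡7 (mod 11); (2|11)=-1, (7|11)=-1; sign (−1)^0·-1^3·-1^4 = -1.
(a,b)_53: α=-2, u≡33; β=-2, v≡46 (mod 53); (33|53)=-1, (46|53)=+1; sign (−1)^0·-1^-2·+1^-2 = +1.
|Ram(-1794, -11)| = 4, even; anisotropic at {2, 11, 13, ∞}.

[2, 11, 13, inf]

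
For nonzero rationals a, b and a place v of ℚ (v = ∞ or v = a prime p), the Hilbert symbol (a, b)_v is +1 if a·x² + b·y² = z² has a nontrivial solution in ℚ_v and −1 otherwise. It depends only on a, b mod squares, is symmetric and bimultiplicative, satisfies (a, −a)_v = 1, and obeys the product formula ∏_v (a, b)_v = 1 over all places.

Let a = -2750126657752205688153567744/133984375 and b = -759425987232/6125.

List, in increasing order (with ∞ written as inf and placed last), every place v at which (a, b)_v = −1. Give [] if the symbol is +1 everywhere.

[5, 7, 11, 17, 23, inf]

Mod squares: a ≡ -462, b ≡ -43010. Check v ∈ {∞, 2, 3, 5, 7, 11, 17, 23, 29}.
v=3: a=3^17·(≡2), b=3^8·(≡1) mod 3; (2|3)=-1, (1|3)=+1; (−1)^{17·8·1}·(-1)^8·(+1)^17 = +1.
v=7: a=7^-3·(≡1), b=7^-2·(≡3) mod 7; (1|7)=+1, (3|7)=-1; (−1)^{-3·-2·3}·(+1)^-2·(-1)^-3 = -1.
v=17: a=17^4·(≡5), b=17^1·(≡3) mod 17; (5|17)=-1, (3|17)=-1; (−1)^{4·1·8}·(-1)^1·(-1)^4 = -1.
v=29: a=29^4·(≡18), b=29^2·(≡12) mod 29; (18|29)=-1, (12|29)=-1; (−1)^{4·2·14}·(-1)^2·(-1)^4 = +1.
v=∞: -462 < 0 and -43010 < 0  ⇒  (a,b)_∞ = -1.
v=2: v_2(a)=9, v_2(b)=5; units ≡ 1, 7 (mod 8); ε·ε+αω+βω = 0·1+9·0+5·0 ≡ 0  ⇒  (a,b)_2 = +1.
v=11: a=11^3·(≡2), b=11^1·(≡2) mod 11; (2|11)=-1, (2|11)=-1; (−1)^{3·1·5}·(-1)^1·(-1)^3 = -1.
v=5: a=5^-8·(≡2), b=5^-3·(≡2) mod 5; (2|5)=-1, (2|5)=-1; (−1)^{-8·-3·2}·(-1)^-3·(-1)^-8 = -1.
v=23: a=23^2·(≡22), b=23^1·(≡8) mod 23; (22|23)=-1, (8|23)=+1; (−1)^{2·1·11}·(-1)^1·(+1)^2 = -1.
|Ram(-462, -43010)| = 6, even; anisotropic at {5, 7, 11, 17, 23, ∞}.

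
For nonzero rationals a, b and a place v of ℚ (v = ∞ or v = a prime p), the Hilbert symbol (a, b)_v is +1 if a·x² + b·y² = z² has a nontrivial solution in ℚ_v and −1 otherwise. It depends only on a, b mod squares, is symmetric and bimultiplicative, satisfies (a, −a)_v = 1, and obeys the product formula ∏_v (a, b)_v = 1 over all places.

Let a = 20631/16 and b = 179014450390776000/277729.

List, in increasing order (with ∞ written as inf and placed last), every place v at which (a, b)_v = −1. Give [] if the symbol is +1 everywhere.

[2, 11]

(a, b) ≡ (39, 715) mod (ℚ^×)²; places V = {2, 3, 5, 7, 11, 13, 17, 23, 31, ∞}.
(a,b)_∞: sgn(39)=+, sgn(715)=+, so +1.
(a,b)_5: α=0, u≡1; β=3, v≡2 (mod 5); (1|5)=+1, (2|5)=-1; sign (−1)^0·+1^3·-1^0 = +1.
(a,b)_3: α=1, u≡1; β=6, v≡1 (mod 3); (1|3)=+1, (1|3)=+1; sign (−1)^0·+1^6·+1^1 = +1.
(a,b)_31: α=0, u≡1; β=-2, v≡7 (mod 31); (1|31)=+1, (7|31)=+1; sign (−1)^0·+1^-2·+1^0 = +1.
(a,b)_17: α=0, u≡7; β=-2, v≡13 (mod 17); (7|17)=-1, (13|17)=+1; sign (−1)^0·-1^-2·+1^0 = +1.
(a,b)_13: α=1, u≡9; β=3, v≡10 (mod 13); (9|13)=+1, (10|13)=+1; sign (−1)^0·+1^3·+1^1 = +1.
(a,b)_7: α=0, u≡1; β=4, v≡4 (mod 7); (1|7)=+1, (4|7)=+1; sign (−1)^0·+1^4·+1^0 = +1.
(a,b)_23: α=2, u≡1; β=2, v≡13 (mod 23); (1|23)=+1, (13|23)=+1; sign (−1)^0·+1^2·+1^2 = +1.
(a,b)_11: α=0, u≡10; β=1, v≡7 (mod 11); (10|11)=-1, (7|11)=-1; sign (−1)^0·-1^1·-1^0 = -1.
(a,b)_2: α=-4, β=6; u≡7, v≡3 (mod 8); ε(u)ε(v)=1·1, αω(v)=-4·1, βω(u)=6·0; sum ≡ 1  ⇒  -1.
(39, 715 / ℚ) ramifies at {2, 11}: a division algebra.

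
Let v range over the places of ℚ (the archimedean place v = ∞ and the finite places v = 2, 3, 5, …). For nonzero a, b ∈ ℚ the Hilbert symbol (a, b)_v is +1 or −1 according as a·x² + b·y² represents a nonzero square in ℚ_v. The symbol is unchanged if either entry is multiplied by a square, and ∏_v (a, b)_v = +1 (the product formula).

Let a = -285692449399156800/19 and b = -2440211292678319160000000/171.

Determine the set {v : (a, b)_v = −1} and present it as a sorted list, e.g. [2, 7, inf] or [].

[2, 5, 19, inf]

Mod squares: a ≡ -1062347, b ≡ -2090. Check v ∈ {∞, 2, 3, 5, 7, 11, 13, 17, 19, 23}.
v=7: a=7^2·(≡4), b=7^4·(≡6) mod 7; (4|7)=+1, (6|7)=-1; (−1)^{2·4·3}·(+1)^4·(-1)^2 = +1.
v=19: a=19^-1·(≡1), b=19^-1·(≡9) mod 19; (1|19)=+1, (9|19)=+1; (−1)^{-1·-1·9}·(+1)^-1·(+1)^-1 = -1.
v=5: a=5^2·(≡2), b=5^7·(≡2) mod 5; (2|5)=-1, (2|5)=-1; (−1)^{2·7·2}·(-1)^7·(-1)^2 = -1.
v=23: a=23^3·(≡4), b=23^4·(≡18) mod 23; (4|23)=+1, (18|23)=+1; (−1)^{3·4·11}·(+1)^4·(+1)^3 = +1.
v=11: a=11^1·(≡1), b=11^1·(≡8) mod 11; (1|11)=+1, (8|11)=-1; (−1)^{1·1·5}·(+1)^1·(-1)^1 = +1.
v=2: v_2(a)=6, v_2(b)=9; units ≡ 5, 3 (mod 8); ε·ε+αω+βω = 0·1+6·1+9·1 ≡ 1  ⇒  (a,b)_2 = -1.
v=17: a=17^1·(≡13), b=17^2·(≡16) mod 17; (13|17)=+1, (16|17)=+1; (−1)^{1·2·8}·(+1)^2·(+1)^1 = +1.
v=3: a=3^6·(≡1), b=3^-2·(≡1) mod 3; (1|3)=+1, (1|3)=+1; (−1)^{6·-2·1}·(+1)^-2·(+1)^6 = +1.
v=∞: -1062347 < 0 and -2090 < 0  ⇒  (a,b)_∞ = -1.
v=13: a=13^3·(≡4), b=13^4·(≡3) mod 13; (4|13)=+1, (3|13)=+1; (−1)^{3·4·6}·(+1)^4·(+1)^3 = +1.
|Ram(-1062347, -2090)| = 4, even; anisotropic at {2, 5, 19, ∞}.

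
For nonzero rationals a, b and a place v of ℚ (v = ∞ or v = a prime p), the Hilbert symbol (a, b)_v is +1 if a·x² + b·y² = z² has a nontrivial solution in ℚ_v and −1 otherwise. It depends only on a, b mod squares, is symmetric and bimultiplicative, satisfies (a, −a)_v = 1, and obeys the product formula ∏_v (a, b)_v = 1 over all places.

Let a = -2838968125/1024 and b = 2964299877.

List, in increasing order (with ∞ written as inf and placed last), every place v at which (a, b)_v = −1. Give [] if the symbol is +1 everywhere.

Mod squares: a ≡ -92701, b ≡ 3157. Check v ∈ {∞, 2, 3, 5, 7, 11, 17, 19, 41}.
v=41: a=41^1·(≡29), b=41^1·(≡23) mod 41; (29|41)=-1, (23|41)=+1; (−1)^{1·1·20}·(-1)^1·(+1)^1 = -1.
v=7: a=7^3·(≡1), b=7^1·(≡6) mod 7; (1|7)=+1, (6|7)=-1; (−1)^{3·1·3}·(+1)^1·(-1)^3 = +1.
v=5: a=5^4·(≡4), b=5^0·(≡2) mod 5; (4|5)=+1, (2|5)=-1; (−1)^{4·0·2}·(+1)^0·(-1)^4 = +1.
v=2: v_2(a)=-10, v_2(b)=0; units ≡ 3, 5 (mod 8); ε·ε+αω+βω = 1·0+-10·1+0·1 ≡ 0  ⇒  (a,b)_2 = +1.
v=3: a=3^0·(≡2), b=3^2·(≡1) mod 3; (2|3)=-1, (1|3)=+1; (−1)^{0·2·1}·(-1)^2·(+1)^0 = +1.
v=11: a=11^0·(≡7), b=11^1·(≡1) mod 11; (7|11)=-1, (1|11)=+1; (−1)^{0·1·5}·(-1)^1·(+1)^0 = -1.
v=19: a=19^1·(≡6), b=19^2·(≡13) mod 19; (6|19)=+1, (13|19)=-1; (−1)^{1·2·9}·(+1)^2·(-1)^1 = -1.
v=17: a=17^1·(≡8), b=17^2·(≡7) mod 17; (8|17)=+1, (7|17)=-1; (−1)^{1·2·8}·(+1)^2·(-1)^1 = -1.
v=∞: -92701 < 0 and 3157 > 0  ⇒  (a,b)_∞ = +1.
Ram(-92701, 3157) = {11, 17, 19, 41}; no ℚ_11-point on the conic.

[11, 17, 19, 41]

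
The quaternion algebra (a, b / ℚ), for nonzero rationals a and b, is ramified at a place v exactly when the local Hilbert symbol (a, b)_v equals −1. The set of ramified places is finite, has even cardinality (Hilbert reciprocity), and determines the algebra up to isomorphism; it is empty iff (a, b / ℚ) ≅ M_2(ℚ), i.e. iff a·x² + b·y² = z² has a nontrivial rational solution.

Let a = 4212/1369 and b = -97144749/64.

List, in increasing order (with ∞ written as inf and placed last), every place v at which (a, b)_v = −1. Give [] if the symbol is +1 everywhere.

[]

Mod squares: a ≡ 13, b ≡ -221. Check v ∈ {∞, 2, 3, 13, 17, 37}.
v=2: v_2(a)=2, v_2(b)=-6; units ≡ 5, 3 (mod 8); ε·ε+αω+βω = 0·1+2·1+-6·1 ≡ 0  ⇒  (a,b)_2 = +1.
v=37: a=37^-2·(≡31), b=37^0·(≡25) mod 37; (31|37)=-1, (25|37)=+1; (−1)^{-2·0·18}·(-1)^0·(+1)^-2 = +1.
v=3: a=3^4·(≡1), b=3^2·(≡1) mod 3; (1|3)=+1, (1|3)=+1; (−1)^{4·2·1}·(+1)^2·(+1)^4 = +1.
v=17: a=17^0·(≡9), b=17^3·(≡9) mod 17; (9|17)=+1, (9|17)=+1; (−1)^{0·3·8}·(+1)^3·(+1)^0 = +1.
v=13: a=13^1·(≡3), b=13^3·(≡4) mod 13; (3|13)=+1, (4|13)=+1; (−1)^{1·3·6}·(+1)^3·(+1)^1 = +1.
v=∞: 13 > 0 and -221 < 0  ⇒  (a,b)_∞ = +1.
Every local symbol is +1, so the conic 13·x² + -221·y² = z² has ℚ_v-points for all v and hence a ℚ-point; (a, b / ℚ) ≅ M_2(ℚ).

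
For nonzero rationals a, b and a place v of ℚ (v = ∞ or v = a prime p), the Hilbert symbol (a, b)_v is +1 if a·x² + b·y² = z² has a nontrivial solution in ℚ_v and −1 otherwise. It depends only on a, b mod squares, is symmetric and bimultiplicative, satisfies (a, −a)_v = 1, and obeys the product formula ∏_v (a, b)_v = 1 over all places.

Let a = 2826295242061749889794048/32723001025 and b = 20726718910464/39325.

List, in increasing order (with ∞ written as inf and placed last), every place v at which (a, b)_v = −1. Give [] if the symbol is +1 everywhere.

(a, b) ≡ (38, 273) mod (ℚ^×)²; places V = {2, 3, 5, 7, 11, 13, 19, 23, 43, ∞}.
(a,b)_23: α=-2, u≡15; β=0, v≡17 (mod 23); (15|23)=-1, (17|23)=-1; sign (−1)^0·-1^0·-1^-2 = +1.
(a,b)_19: α=7, u≡15; β=4, v≡4 (mod 19); (15|19)=-1, (4|19)=+1; sign (−1)^0·-1^4·+1^7 = +1.
(a,b)_3: α=2, u≡2; β=1, v≡1 (mod 3); (2|3)=-1, (1|3)=+1; sign (−1)^0·-1^1·+1^2 = -1.
(a,b)_43: α=4, u≡9; β=2, v≡1 (mod 43); (9|43)=+1, (1|43)=+1; sign (−1)^0·+1^2·+1^4 = +1.
(a,b)_11: α=-4, u≡4; β=-2, v≡1 (mod 11); (4|11)=+1, (1|11)=+1; sign (−1)^0·+1^-2·+1^-4 = +1.
(a,b)_2: α=21, β=12; u≡3, v≡1 (mod 8); ε(u)ε(v)=1·0, αω(v)=21·0, βω(u)=12·1; sum ≡ 0  ⇒  +1.
(a,b)_∞: sgn(38)=+, sgn(273)=+, so +1.
(a,b)_5: α=-2, u≡3; β=-2, v≡3 (mod 5); (3|5)=-1, (3|5)=-1; sign (−1)^0·-1^-2·-1^-2 = +1.
(a,b)_7: α=2, u≡3; β=1, v≡1 (mod 7); (3|7)=-1, (1|7)=+1; sign (−1)^0·-1^1·+1^2 = -1.
(a,b)_13: α=-2, u≡3; β=-1, v≡11 (mod 13); (3|13)=+1, (11|13)=-1; sign (−1)^0·+1^-1·-1^-2 = +1.
|Ram(38, 273)| = 2, even; anisotropic at {3, 7}.

[3, 7]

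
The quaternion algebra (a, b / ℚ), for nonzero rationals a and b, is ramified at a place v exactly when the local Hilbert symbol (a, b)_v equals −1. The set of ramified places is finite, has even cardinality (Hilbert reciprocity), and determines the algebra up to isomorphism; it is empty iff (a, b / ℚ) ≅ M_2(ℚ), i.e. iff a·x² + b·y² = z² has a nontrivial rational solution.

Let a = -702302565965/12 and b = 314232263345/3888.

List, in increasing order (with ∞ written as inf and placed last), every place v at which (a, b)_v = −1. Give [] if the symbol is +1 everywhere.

Mod squares: a ≡ -255255, b ≡ 19635. Check v ∈ {∞, 2, 3, 5, 7, 11, 13, 17, 41}.
v=3: a=3^-1·(≡1), b=3^-5·(≡2) mod 3; (1|3)=+1, (2|3)=-1; (−1)^{-1·-5·1}·(+1)^-5·(-1)^-1 = +1.
v=∞: -255255 < 0 and 19635 > 0  ⇒  (a,b)_∞ = +1.
v=13: a=13^5·(≡5), b=13^4·(≡11) mod 13; (5|13)=-1, (11|13)=-1; (−1)^{5·4·6}·(-1)^4·(-1)^5 = -1.
v=5: a=5^1·(≡1), b=5^1·(≡3) mod 5; (1|5)=+1, (3|5)=-1; (−1)^{1·1·2}·(+1)^1·(-1)^1 = -1.
v=17: a=17^3·(≡15), b=17^1·(≡1) mod 17; (15|17)=+1, (1|17)=+1; (−1)^{3·1·8}·(+1)^1·(+1)^3 = +1.
v=7: a=7^1·(≡3), b=7^1·(≡6) mod 7; (3|7)=-1, (6|7)=-1; (−1)^{1·1·3}·(-1)^1·(-1)^1 = -1.
v=41: a=41^0·(≡13), b=41^2·(≡36) mod 41; (13|41)=-1, (36|41)=+1; (−1)^{0·2·20}·(-1)^2·(+1)^0 = +1.
v=2: v_2(a)=-2, v_2(b)=-4; units ≡ 1, 3 (mod 8); ε·ε+αω+βω = 0·1+-2·1+-4·0 ≡ 0  ⇒  (a,b)_2 = +1.
v=11: a=11^1·(≡3), b=11^1·(≡9) mod 11; (3|11)=+1, (9|11)=+1; (−1)^{1·1·5}·(+1)^1·(+1)^1 = -1.
|Ram(-255255, 19635)| = 4, even; anisotropic at {5, 7, 11, 13}.

[5, 7, 11, 13]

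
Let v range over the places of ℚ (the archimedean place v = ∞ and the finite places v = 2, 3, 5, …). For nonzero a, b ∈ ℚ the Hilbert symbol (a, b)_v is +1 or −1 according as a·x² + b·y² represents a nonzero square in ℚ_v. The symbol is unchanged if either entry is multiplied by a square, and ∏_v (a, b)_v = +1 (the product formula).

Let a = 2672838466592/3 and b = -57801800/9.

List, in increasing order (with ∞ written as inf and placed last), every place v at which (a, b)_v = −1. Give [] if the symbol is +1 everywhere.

[7, 41]

Mod squares: a ≡ 6, b ≡ -578018. Check v ∈ {∞, 2, 3, 5, 7, 19, 41, 53}.
v=7: a=7^2·(≡6), b=7^1·(≡5) mod 7; (6|7)=-1, (5|7)=-1; (−1)^{2·1·3}·(-1)^1·(-1)^2 = -1.
v=5: a=5^0·(≡4), b=5^2·(≡2) mod 5; (4|5)=+1, (2|5)=-1; (−1)^{0·2·2}·(+1)^2·(-1)^0 = +1.
v=∞: 6 > 0 and -578018 < 0  ⇒  (a,b)_∞ = +1.
v=3: a=3^-1·(≡2), b=3^-2·(≡1) mod 3; (2|3)=-1, (1|3)=+1; (−1)^{-1·-2·1}·(-1)^-2·(+1)^-1 = +1.
v=53: a=53^2·(≡13), b=53^1·(≡45) mod 53; (13|53)=+1, (45|53)=-1; (−1)^{2·1·26}·(+1)^1·(-1)^2 = +1.
v=41: a=41^2·(≡14), b=41^1·(≡12) mod 41; (14|41)=-1, (12|41)=-1; (−1)^{2·1·20}·(-1)^1·(-1)^2 = -1.
v=2: v_2(a)=5, v_2(b)=3; units ≡ 3, 7 (mod 8); ε·ε+αω+βω = 1·1+5·0+3·1 ≡ 0  ⇒  (a,b)_2 = +1.
v=19: a=19^2·(≡5), b=19^1·(≡11) mod 19; (5|19)=+1, (11|19)=+1; (−1)^{2·1·9}·(+1)^1·(+1)^2 = +1.
Ram(6, -578018) = {7, 41}; no ℚ_7-point on the conic.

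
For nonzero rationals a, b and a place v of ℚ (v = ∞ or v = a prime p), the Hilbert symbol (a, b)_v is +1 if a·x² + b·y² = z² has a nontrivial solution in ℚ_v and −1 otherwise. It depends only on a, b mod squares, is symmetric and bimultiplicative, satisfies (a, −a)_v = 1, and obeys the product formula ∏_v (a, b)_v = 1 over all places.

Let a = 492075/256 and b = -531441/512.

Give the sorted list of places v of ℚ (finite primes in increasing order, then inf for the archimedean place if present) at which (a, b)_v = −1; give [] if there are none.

Mod squares: a ≡ 3, b ≡ -2. Check v ∈ {∞, 2, 3, 5}.
v=2: v_2(a)=-8, v_2(b)=-9; units ≡ 3, 7 (mod 8); ε·ε+αω+βω = 1·1+-8·0+-9·1 ≡ 0  ⇒  (a,b)_2 = +1.
v=5: a=5^2·(≡3), b=5^0·(≡2) mod 5; (3|5)=-1, (2|5)=-1; (−1)^{2·0·2}·(-1)^0·(-1)^2 = +1.
v=∞: 3 > 0 and -2 < 0  ⇒  (a,b)_∞ = +1.
v=3: a=3^9·(≡1), b=3^12·(≡1) mod 3; (1|3)=+1, (1|3)=+1; (−1)^{9·12·1}·(+1)^12·(+1)^9 = +1.
Ram(a, b) = ∅: the form 3·x² + -2·y² − z² is isotropic over every ℚ_v, so by Hasse–Minkowski it is isotropic over ℚ.

[]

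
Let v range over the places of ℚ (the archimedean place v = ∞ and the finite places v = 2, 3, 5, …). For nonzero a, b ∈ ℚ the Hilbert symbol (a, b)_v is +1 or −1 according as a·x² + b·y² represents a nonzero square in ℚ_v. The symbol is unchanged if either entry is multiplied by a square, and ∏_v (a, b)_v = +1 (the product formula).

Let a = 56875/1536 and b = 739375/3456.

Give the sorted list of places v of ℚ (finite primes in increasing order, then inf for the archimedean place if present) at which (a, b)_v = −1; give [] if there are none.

Mod squares: a ≡ 546, b ≡ 42. Check v ∈ {∞, 2, 3, 5, 7, 13}.
v=2: v_2(a)=-9, v_2(b)=-7; units ≡ 1, 5 (mod 8); ε·ε+αω+βω = 0·0+-9·1+-7·0 ≡ 1  ⇒  (a,b)_2 = -1.
v=∞: 546 > 0 and 42 > 0  ⇒  (a,b)_∞ = +1.
v=3: a=3^-1·(≡2), b=3^-3·(≡2) mod 3; (2|3)=-1, (2|3)=-1; (−1)^{-1·-3·1}·(-1)^-3·(-1)^-1 = -1.
v=5: a=5^4·(≡1), b=5^4·(≡3) mod 5; (1|5)=+1, (3|5)=-1; (−1)^{4·4·2}·(+1)^4·(-1)^4 = +1.
v=13: a=13^1·(≡10), b=13^2·(≡3) mod 13; (10|13)=+1, (3|13)=+1; (−1)^{1·2·6}·(+1)^2·(+1)^1 = +1.
v=7: a=7^1·(≡4), b=7^1·(≡6) mod 7; (4|7)=+1, (6|7)=-1; (−1)^{1·1·3}·(+1)^1·(-1)^1 = +1.
(546, 42 / ℚ) ramifies at {2, 3}: a division algebra.

[2, 3]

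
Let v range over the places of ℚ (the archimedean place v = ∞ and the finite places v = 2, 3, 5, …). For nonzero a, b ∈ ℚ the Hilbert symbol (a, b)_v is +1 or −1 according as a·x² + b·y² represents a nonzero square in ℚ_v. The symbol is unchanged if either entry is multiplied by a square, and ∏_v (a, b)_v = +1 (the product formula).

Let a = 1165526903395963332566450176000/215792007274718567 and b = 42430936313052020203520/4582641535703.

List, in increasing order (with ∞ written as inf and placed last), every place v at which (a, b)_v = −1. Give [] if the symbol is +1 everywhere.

[5, 29, 41, 43]

Mod squares: a ≡ 435090770, b ≡ 405490. Check v ∈ {∞, 2, 5, 7, 11, 17, 19, 23, 29, 31, 37, 41, 43}.
v=23: a=23^-1·(≡21), b=23^-1·(≡2) mod 23; (21|23)=-1, (2|23)=+1; (−1)^{-1·-1·11}·(-1)^-1·(+1)^-1 = +1.
v=41: a=41^3·(≡26), b=41^3·(≡10) mod 41; (26|41)=-1, (10|41)=+1; (−1)^{3·3·20}·(-1)^3·(+1)^3 = -1.
v=43: a=43^1·(≡6), b=43^1·(≡25) mod 43; (6|43)=+1, (25|43)=+1; (−1)^{1·1·21}·(+1)^1·(+1)^1 = -1.
v=11: a=11^-4·(≡9), b=11^-4·(≡10) mod 11; (9|11)=+1, (10|11)=-1; (−1)^{-4·-4·5}·(+1)^-4·(-1)^-4 = +1.
v=17: a=17^-2·(≡14), b=17^-2·(≡12) mod 17; (14|17)=-1, (12|17)=-1; (−1)^{-2·-2·8}·(-1)^-2·(-1)^-2 = +1.
v=∞: 435090770 > 0 and 405490 > 0  ⇒  (a,b)_∞ = +1.
v=31: a=31^-4·(≡28), b=31^-2·(≡7) mod 31; (28|31)=+1, (7|31)=+1; (−1)^{-4·-2·15}·(+1)^-2·(+1)^-4 = +1.
v=29: a=29^5·(≡23), b=29^4·(≡21) mod 29; (23|29)=+1, (21|29)=-1; (−1)^{5·4·14}·(+1)^4·(-1)^5 = -1.
v=19: a=19^2·(≡11), b=19^2·(≡16) mod 19; (11|19)=+1, (16|19)=+1; (−1)^{2·2·9}·(+1)^2·(+1)^2 = +1.
v=2: v_2(a)=23, v_2(b)=13; units ≡ 1, 1 (mod 8); ε·ε+αω+βω = 0·0+23·0+13·0 ≡ 0  ⇒  (a,b)_2 = +1.
v=5: a=5^3·(≡4), b=5^1·(≡3) mod 5; (4|5)=+1, (3|5)=-1; (−1)^{3·1·2}·(+1)^1·(-1)^3 = -1.
v=37: a=37^3·(≡5), b=37^2·(≡12) mod 37; (5|37)=-1, (12|37)=+1; (−1)^{3·2·18}·(-1)^2·(+1)^3 = +1.
v=7: a=7^-4·(≡2), b=7^-2·(≡2) mod 7; (2|7)=+1, (2|7)=+1; (−1)^{-4·-2·3}·(+1)^-2·(+1)^-4 = +1.
Ram(435090770, 405490) = {5, 29, 41, 43}; no ℚ_5-point on the conic.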